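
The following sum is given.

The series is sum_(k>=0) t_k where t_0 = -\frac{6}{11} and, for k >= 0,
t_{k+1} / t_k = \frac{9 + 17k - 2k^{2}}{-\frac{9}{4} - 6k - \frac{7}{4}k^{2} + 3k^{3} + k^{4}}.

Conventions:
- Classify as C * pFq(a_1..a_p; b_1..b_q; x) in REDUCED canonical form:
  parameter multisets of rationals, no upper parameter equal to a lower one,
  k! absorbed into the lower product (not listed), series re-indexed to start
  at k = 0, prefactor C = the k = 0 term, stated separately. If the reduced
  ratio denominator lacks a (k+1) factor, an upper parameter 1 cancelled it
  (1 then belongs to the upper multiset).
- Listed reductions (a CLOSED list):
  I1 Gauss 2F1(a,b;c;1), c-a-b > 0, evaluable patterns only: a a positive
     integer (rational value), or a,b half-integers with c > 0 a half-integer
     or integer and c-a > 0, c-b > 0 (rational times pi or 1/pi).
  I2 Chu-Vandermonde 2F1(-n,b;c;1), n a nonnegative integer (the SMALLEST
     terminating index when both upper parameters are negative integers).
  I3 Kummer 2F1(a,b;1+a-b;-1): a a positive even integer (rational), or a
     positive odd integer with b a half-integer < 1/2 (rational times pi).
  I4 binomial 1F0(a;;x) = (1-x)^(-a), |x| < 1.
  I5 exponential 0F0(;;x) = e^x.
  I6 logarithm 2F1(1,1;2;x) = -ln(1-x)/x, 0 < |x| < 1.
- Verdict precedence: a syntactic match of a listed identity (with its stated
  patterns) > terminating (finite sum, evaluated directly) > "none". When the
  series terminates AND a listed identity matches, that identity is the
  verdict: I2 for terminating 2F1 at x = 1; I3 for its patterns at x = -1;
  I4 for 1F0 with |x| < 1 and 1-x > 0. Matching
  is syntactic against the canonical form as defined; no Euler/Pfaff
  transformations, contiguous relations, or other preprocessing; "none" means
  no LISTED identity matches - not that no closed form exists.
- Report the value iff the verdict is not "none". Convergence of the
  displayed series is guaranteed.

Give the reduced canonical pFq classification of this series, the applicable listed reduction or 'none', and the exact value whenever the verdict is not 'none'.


Canonical form: C = -\frac{6}{11} times 1F2 with upper {-9}, lower {-\frac{3}{2}, 3}, x = -2. Verdict: terminating. With -9 upstairs the series is a 10-term polynomial sum; evaluated term by term. Exact value: -\frac{6828918650074}{231780173625}.

First insight: t_0 being -\frac{6}{11}, cancel k + 1/2 from the displayed ratio first; then C = -6/11.
Consecutive-term ratio: r(k) = -2 * (k-9) / [(k-\frac{3}{2}) (k+3) (k+1)] - rational in k. x = -2; t_0 = -\frac{6}{11}; negate the roots.


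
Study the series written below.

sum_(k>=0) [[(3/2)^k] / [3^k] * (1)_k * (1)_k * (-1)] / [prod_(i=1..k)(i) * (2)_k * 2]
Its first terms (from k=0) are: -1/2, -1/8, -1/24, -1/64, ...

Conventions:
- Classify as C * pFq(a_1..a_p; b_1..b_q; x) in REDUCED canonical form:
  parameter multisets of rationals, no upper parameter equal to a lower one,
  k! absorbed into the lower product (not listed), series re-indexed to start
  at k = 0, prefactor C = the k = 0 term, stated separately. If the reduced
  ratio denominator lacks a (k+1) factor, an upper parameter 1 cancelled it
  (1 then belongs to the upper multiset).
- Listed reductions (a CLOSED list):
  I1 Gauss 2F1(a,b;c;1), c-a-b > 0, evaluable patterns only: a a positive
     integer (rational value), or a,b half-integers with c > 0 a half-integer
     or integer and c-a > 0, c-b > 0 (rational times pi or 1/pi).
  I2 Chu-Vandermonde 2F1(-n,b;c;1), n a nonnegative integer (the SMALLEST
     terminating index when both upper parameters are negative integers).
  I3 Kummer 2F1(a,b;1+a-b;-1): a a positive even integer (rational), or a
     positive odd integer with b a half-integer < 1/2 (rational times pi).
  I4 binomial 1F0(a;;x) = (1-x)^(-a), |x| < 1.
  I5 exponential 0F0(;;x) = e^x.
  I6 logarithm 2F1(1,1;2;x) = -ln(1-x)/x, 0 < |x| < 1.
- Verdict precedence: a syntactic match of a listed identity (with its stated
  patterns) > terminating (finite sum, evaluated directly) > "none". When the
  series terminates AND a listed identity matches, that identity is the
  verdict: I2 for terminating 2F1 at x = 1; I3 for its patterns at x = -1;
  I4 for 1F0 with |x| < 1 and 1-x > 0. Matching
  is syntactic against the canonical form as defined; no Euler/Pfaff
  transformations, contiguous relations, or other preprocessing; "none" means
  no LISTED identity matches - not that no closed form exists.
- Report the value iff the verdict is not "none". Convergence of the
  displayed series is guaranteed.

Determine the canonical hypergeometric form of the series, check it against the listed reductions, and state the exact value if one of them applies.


Prefactor -1/2, argument 1/2: 2F1 with upper {1, 1} over lower {2}. Verdict at x = 1/2: the logarithmic series (I6) matches (the logarithm: parameters (1,1;2), x = 1/2). Its exact value is ln(1/2).

First insight: t_0 being -1/2, the product of the first k integers (C = -1/2, x = 1/2) is k!.
Adjacent-term ratio: r(k) = (1/2) * (k+1) (k+1) / [(k+2) (k+1)] - rational in k. x = (1/2); t_0 = -1/2; negate the roots.


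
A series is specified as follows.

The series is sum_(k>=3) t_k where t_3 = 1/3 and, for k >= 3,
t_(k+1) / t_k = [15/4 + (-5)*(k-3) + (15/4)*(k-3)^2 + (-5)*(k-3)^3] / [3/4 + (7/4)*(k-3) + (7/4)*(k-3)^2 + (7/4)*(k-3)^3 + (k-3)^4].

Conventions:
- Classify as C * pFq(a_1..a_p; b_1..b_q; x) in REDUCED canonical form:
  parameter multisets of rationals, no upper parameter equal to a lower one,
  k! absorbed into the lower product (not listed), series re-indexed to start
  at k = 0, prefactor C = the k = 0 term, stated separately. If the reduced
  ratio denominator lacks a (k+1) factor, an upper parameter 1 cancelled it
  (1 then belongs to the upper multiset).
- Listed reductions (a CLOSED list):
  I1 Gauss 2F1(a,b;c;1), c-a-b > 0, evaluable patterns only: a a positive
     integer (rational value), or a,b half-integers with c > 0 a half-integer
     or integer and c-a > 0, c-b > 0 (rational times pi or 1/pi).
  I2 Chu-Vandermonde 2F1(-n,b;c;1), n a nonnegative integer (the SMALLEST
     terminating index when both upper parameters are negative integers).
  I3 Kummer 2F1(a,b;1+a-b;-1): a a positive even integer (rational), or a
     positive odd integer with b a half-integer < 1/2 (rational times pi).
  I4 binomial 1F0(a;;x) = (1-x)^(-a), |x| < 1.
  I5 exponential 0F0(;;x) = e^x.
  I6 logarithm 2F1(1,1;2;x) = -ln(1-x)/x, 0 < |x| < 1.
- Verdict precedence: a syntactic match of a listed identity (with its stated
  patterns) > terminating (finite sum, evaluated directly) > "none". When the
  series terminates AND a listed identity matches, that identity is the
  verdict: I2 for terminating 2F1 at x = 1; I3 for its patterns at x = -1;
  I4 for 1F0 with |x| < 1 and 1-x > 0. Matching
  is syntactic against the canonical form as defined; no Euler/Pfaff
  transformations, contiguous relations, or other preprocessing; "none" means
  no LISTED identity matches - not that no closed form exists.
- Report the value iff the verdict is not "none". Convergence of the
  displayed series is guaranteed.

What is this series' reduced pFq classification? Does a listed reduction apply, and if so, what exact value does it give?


This is 1/3 * 1F1(-3/4; 3/4; -5) in reduced canonical form. Verdict: none here - no I1-I6 shape fits x = -5 with lower {3/4}.

First insight: from the first term 1/3: roots of the ratio polynomials (C = 1/3, x = -5) are the negated parameters.
Consecutive-term ratio: r(k) = (-5) * (k-3/4) / [(k+3/4) (k+1)] - rational in k. x = (-5); t_0 = 1/3; negate the roots.


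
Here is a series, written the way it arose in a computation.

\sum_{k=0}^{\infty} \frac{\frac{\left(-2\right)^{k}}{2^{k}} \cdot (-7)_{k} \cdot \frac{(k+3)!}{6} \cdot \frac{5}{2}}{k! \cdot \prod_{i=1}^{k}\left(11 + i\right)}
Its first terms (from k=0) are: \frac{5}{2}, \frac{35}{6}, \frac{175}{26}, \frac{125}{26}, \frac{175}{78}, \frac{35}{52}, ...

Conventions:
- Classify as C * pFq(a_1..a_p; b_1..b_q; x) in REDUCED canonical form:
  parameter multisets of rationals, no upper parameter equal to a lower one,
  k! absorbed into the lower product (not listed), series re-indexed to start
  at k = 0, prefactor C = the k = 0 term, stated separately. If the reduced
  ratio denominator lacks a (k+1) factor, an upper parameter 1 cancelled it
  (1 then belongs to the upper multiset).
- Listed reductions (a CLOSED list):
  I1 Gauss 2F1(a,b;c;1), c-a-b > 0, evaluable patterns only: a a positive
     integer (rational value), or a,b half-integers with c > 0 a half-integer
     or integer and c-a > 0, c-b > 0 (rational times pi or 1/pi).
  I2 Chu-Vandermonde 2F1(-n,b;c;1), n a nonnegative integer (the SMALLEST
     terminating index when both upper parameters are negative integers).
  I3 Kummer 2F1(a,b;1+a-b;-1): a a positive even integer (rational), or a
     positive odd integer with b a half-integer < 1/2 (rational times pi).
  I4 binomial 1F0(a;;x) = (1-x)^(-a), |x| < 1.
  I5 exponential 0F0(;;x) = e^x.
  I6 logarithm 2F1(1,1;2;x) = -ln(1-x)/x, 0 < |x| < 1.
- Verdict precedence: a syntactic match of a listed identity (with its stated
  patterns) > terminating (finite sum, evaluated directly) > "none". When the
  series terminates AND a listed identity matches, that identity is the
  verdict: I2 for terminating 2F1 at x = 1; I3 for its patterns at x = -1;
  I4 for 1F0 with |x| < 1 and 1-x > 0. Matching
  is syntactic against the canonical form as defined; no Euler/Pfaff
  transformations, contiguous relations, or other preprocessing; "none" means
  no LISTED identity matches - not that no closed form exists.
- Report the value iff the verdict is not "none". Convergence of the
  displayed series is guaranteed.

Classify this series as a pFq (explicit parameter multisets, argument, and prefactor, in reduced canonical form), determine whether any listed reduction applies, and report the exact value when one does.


First insight: x = -1 and the two k-th powers (C = 5/2) combine into one argument.
Adjacent-term ratio: r(k) = -1 * (k-7) (k+4) / [(k+12) (k+1)] - poly over poly, x = -1 from leading terms; C = \frac{5}{2} at k = 0.

Canonical form: C = \frac{5}{2} times 2F1 with upper {-7, 4}, lower {12}, x = -1. Verdict: the Kummer evaluation I3 matches (x = -1; c = 12 equals 1+a-b for upper {-7, 4}: listed pattern). Exact value: \frac{275}{12}.


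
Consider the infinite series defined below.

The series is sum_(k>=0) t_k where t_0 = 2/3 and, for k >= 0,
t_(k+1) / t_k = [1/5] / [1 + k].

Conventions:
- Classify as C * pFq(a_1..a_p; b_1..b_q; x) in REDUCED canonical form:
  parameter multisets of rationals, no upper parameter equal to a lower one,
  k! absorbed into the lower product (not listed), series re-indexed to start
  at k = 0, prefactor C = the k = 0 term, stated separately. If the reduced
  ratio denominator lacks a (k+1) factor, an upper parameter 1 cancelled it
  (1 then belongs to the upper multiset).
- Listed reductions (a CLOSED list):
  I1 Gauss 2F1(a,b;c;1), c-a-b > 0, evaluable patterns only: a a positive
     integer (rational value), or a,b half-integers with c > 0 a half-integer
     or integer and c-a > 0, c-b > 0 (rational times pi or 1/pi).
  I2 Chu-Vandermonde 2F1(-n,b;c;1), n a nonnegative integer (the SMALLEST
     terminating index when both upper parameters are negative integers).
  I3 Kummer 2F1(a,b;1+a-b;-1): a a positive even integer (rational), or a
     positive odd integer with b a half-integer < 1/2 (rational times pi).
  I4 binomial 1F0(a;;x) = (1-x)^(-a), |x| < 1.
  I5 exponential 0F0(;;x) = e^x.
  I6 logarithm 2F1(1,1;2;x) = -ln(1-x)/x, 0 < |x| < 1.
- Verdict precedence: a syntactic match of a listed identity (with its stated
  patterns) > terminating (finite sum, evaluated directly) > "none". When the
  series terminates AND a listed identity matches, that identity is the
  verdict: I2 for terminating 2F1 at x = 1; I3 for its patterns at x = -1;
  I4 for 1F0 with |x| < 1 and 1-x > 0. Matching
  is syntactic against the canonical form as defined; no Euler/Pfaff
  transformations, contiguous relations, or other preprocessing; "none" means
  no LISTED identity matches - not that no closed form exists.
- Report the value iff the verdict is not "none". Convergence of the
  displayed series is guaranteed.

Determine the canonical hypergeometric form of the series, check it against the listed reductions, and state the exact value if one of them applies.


Canonical form: C = 2/3 times 0F0 with upper {-}, lower {-}, x = 1/5. Verdict at x = 1/5: exponential (I5) matches (the 0F0 exponential series at x = 1/5). Value: (2/3) * e^(1/5).

First insight: from the first term 2/3: roots of the ratio polynomials (C = 2/3) are the negated parameters.
Consecutive-term ratio: r(k) = (1/5) * 1 / [(k+1)] - rational; roots negated = parameters, x = (1/5), C = 2/3.


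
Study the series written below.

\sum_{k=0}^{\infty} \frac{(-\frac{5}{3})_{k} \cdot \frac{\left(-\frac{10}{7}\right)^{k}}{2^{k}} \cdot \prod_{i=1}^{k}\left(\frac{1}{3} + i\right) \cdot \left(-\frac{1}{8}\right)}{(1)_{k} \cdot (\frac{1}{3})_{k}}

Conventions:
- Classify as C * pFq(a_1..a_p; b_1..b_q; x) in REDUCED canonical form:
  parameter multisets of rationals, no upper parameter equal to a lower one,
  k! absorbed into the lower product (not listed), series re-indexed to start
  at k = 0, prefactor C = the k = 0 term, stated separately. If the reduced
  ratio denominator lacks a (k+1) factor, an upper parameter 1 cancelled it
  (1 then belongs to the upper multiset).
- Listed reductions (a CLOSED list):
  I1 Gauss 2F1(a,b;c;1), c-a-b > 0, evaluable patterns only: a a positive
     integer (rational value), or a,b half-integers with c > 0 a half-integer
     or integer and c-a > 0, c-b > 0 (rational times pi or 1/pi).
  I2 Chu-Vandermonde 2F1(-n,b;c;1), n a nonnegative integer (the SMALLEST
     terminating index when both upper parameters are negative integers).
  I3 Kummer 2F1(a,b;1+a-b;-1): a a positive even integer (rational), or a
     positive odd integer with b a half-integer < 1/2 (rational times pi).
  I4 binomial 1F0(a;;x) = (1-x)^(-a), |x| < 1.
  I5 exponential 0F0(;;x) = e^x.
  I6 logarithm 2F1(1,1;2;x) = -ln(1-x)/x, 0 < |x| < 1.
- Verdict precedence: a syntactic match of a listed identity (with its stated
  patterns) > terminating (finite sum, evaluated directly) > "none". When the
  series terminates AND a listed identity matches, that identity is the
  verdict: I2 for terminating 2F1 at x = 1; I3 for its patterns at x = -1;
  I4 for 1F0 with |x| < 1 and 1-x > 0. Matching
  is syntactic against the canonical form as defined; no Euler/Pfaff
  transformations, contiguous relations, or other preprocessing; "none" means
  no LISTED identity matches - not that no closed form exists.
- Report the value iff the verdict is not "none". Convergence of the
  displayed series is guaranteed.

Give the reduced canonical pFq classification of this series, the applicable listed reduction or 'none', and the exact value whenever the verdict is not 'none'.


x = -\frac{5}{7} here; the reduced form reads 2F1, upper {-\frac{5}{3}, \frac{4}{3}}, lower {\frac{1}{3}}, C = -\frac{1}{8}. Verdict: none (x = -\frac{5}{7}): each listed identity misses the multisets {-\frac{5}{3}, \frac{4}{3}} ; {\frac{1}{3}}.

First insight: t_0 being -\frac{1}{8}, the two k-th powers (C = -1/8) combine into one argument.
Term ratio: r(k) = -\frac{5}{7} * (k-\frac{5}{3}) (k+\frac{4}{3}) / [(k+\frac{1}{3}) (k+1)] - poly over poly, x = -\frac{5}{7} from leading terms; C = -\frac{1}{8} at k = 0.


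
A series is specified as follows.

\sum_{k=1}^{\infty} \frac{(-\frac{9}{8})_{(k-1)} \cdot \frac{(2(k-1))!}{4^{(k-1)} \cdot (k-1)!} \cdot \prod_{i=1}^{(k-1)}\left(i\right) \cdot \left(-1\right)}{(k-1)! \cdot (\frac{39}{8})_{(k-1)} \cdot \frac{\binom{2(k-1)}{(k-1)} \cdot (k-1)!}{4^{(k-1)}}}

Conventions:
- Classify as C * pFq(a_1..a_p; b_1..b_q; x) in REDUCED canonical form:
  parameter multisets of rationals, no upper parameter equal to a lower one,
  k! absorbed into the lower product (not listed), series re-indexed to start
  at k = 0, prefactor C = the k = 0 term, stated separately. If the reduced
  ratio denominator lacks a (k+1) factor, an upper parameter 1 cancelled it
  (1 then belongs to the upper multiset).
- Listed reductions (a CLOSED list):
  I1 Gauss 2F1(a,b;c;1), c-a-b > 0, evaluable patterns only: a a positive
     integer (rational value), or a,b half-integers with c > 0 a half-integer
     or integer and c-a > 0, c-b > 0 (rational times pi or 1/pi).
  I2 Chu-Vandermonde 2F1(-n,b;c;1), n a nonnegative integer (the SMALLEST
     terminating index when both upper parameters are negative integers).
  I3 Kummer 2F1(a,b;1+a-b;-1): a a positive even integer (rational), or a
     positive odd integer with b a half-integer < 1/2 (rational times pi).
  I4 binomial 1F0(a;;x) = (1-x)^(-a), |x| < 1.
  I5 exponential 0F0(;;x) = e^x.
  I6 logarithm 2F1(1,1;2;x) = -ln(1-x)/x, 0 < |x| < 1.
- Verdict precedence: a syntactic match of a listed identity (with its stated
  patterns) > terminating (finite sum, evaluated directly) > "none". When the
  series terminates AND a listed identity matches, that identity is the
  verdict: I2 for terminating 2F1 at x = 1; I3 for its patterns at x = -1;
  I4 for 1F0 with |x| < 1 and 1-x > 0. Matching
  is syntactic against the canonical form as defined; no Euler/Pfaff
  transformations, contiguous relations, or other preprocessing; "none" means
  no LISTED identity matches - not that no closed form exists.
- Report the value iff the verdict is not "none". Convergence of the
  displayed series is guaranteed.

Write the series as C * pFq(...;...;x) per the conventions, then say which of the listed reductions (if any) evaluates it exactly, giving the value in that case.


x = 1 here; the reduced form reads 2F1, upper {-\frac{9}{8}, 1}, lower {\frac{39}{8}}, C = -1. Verdict at x = 1: the Gauss summation I1 matches (x = 1: the Gamma ratio telescopes since c-a-b = 5 > 0 and a = 1 in Z>0). Hence: -\frac{31}{40}.

Key step: with t_0 = -1, the running product (C = -1) telescopes to a rising factorial.
Ratio: r(k) = 1 * (k-\frac{9}{8}) (k+1) / [(k+\frac{39}{8}) (k+1)] ; factor over Q: parameters, x = 1, and C = -1.


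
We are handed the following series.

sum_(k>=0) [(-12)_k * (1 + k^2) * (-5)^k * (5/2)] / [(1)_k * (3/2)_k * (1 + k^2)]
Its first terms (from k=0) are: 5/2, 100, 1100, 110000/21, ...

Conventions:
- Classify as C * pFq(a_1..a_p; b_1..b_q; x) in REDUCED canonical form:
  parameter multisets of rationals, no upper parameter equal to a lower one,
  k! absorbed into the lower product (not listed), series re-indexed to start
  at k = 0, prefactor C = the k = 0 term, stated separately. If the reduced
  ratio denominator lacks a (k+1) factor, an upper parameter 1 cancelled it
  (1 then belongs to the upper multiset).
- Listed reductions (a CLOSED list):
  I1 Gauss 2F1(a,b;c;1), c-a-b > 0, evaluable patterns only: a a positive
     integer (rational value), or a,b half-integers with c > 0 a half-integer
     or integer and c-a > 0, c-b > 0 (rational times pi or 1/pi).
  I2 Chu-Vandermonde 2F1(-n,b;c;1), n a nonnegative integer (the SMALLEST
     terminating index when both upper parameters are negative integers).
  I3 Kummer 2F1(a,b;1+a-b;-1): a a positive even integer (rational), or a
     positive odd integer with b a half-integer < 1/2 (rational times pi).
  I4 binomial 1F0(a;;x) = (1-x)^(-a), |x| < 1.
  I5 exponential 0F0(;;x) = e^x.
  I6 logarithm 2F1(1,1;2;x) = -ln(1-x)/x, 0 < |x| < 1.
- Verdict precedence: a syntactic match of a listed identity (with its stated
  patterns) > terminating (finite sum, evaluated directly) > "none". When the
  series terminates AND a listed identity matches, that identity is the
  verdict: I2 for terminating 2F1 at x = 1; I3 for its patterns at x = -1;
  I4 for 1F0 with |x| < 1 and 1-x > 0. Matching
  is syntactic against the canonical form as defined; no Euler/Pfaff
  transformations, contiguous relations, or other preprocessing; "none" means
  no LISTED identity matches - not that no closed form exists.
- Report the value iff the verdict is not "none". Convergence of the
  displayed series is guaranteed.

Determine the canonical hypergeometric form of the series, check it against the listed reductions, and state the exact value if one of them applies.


This is 5/2 * 1F1(-12; 3/2; -5) in reduced canonical form. Verdict: terminating at k = 12: the factor (-12)_k kills every later term; summing the 13 survivors is exact. Its exact value is 1771075904508245/25298731458.

Structural cue: t_0 being 5/2, (1)_k (C = 5/2) is k! itself.
Term ratio: r(k) = (-5) * (k-12) / [(k+3/2) (k+1)] - rational; roots negated = parameters, x = (-5), C = 5/2.


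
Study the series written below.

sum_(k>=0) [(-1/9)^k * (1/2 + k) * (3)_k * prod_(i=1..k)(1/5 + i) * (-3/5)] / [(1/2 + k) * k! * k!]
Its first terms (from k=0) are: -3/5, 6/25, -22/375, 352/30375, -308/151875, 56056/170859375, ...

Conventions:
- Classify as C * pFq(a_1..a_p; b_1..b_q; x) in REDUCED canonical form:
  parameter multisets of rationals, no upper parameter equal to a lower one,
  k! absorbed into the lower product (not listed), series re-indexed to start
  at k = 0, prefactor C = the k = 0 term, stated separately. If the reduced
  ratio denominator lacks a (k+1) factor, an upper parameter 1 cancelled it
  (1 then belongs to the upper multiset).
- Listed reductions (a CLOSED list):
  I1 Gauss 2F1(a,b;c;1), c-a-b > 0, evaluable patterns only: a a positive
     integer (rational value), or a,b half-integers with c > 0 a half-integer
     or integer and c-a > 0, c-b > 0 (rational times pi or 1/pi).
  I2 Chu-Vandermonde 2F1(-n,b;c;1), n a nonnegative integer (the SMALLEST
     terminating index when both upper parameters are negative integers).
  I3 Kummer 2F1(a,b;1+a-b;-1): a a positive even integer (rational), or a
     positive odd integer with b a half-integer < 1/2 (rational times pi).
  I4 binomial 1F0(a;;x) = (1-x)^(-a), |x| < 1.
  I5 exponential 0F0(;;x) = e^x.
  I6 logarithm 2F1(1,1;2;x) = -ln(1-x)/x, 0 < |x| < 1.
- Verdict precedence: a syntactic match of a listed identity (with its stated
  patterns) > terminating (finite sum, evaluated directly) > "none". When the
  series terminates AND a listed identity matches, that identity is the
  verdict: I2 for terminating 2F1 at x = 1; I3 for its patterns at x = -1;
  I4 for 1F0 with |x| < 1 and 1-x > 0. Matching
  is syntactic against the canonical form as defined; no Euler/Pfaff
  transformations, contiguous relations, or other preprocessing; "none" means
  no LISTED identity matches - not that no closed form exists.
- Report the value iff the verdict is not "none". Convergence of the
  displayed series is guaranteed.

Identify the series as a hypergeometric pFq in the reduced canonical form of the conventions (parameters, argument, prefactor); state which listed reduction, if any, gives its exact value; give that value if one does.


At argument -1/9: a 2F1 with upper {6/5, 3}, lower {1}, scaled by C = -3/5. Verdict: none - at argument -1/9 the multisets {6/5, 3} ; {1} match no listed identity.

Key step: x = (-1/9) and k + 1/2 divides numerator and denominator alike; prefactor -3/5 after cancelling.
Consecutive-term ratio: r(k) = (-1/9) * (k+6/5) (k+3) / [(k+1) (k+1)] ; factor over Q: parameters, x = (-1/9), and C = -3/5.


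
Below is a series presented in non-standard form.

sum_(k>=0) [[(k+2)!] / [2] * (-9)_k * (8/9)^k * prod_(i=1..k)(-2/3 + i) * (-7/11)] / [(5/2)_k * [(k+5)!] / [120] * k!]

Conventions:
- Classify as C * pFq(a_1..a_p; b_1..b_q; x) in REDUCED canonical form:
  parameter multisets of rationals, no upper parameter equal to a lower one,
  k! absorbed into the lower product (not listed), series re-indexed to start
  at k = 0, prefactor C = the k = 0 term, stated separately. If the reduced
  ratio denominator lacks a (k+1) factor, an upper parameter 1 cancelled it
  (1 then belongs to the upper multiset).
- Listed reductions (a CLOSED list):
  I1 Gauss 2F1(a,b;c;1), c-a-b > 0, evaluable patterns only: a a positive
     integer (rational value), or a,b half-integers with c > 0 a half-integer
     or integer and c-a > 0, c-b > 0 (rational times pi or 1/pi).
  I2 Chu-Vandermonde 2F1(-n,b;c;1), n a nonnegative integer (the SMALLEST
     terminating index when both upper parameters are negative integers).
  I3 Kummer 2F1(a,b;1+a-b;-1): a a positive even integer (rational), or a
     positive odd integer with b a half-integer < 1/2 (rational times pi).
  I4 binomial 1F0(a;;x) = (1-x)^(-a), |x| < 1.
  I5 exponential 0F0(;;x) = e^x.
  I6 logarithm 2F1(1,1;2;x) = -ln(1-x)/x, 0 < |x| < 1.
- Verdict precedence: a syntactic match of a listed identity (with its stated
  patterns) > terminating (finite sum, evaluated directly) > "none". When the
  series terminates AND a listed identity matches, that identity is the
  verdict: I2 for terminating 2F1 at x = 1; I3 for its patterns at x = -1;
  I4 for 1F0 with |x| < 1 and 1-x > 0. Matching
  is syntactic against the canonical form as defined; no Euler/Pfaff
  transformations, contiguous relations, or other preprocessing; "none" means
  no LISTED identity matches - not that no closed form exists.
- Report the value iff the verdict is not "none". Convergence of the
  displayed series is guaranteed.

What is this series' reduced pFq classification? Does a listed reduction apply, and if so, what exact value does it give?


The series (x = 8/9) is 3F2: upper {-9, 1/3, 3}, lower {5/2, 6}, prefactor -7/11. Verdict: terminating - no listed pattern fits, but -9 in the upper list cuts the series at k = 9; direct evaluation. Hence: -570530718457204066351/1271824730332235057979.

Structural cue: from the first term -7/11: the factorial ratio (C = -7/11, x = 8/9) (k+a-1)!/(a-1)! is a rising factorial (a)_k.
Term ratio: r(k) = (8/9) * (k-9) (k+1/3) (k+3) / [(k+5/2) (k+6) (k+1)] - rational in k, leading ratio (8/9); with t_0 = -7/11, classification follows.


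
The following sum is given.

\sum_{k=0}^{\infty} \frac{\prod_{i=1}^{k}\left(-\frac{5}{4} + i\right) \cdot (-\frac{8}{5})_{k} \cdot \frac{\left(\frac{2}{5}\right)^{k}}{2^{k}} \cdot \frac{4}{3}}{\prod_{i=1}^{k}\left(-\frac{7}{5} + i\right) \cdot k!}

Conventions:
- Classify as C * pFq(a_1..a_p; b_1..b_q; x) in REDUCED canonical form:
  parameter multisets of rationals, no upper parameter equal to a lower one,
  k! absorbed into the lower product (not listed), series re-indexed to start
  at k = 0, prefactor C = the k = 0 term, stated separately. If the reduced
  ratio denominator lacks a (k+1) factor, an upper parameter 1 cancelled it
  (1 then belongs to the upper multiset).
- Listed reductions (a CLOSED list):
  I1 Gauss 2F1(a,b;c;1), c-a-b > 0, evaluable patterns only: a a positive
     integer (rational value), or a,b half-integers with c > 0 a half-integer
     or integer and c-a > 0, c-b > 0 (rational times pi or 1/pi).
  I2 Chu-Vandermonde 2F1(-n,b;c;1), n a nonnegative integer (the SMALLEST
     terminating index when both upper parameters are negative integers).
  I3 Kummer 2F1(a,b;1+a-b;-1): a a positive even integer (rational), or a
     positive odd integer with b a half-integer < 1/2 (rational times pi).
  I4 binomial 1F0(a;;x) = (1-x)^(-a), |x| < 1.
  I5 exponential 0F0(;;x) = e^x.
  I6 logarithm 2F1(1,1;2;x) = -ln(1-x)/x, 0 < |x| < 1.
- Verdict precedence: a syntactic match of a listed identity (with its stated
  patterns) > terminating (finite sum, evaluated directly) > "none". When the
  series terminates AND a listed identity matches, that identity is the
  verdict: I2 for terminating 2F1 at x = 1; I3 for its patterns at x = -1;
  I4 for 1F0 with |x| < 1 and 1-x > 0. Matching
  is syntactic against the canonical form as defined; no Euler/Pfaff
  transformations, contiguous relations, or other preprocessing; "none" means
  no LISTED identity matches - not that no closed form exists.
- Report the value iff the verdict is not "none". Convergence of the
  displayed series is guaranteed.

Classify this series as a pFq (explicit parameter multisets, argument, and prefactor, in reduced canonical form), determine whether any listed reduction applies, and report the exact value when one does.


With C = \frac{4}{3}: the canonical form is 2F1(-\frac{8}{5}, -\frac{1}{4}; -\frac{2}{5}; \frac{1}{5}). Verdict: none. Every listed pattern misses the 2F1 form at \frac{1}{5}, upper {-\frac{8}{5}, -\frac{1}{4}}.

Key step: t_0 being \frac{4}{3}, the lower running product (C = 4/3) is a rising factorial.
Ratio: r(k) = \frac{1}{5} * (k-\frac{8}{5}) (k-\frac{1}{4}) / [(k-\frac{2}{5}) (k+1)] - poly over poly, x = \frac{1}{5} from leading terms; C = \frac{4}{3} at k = 0.


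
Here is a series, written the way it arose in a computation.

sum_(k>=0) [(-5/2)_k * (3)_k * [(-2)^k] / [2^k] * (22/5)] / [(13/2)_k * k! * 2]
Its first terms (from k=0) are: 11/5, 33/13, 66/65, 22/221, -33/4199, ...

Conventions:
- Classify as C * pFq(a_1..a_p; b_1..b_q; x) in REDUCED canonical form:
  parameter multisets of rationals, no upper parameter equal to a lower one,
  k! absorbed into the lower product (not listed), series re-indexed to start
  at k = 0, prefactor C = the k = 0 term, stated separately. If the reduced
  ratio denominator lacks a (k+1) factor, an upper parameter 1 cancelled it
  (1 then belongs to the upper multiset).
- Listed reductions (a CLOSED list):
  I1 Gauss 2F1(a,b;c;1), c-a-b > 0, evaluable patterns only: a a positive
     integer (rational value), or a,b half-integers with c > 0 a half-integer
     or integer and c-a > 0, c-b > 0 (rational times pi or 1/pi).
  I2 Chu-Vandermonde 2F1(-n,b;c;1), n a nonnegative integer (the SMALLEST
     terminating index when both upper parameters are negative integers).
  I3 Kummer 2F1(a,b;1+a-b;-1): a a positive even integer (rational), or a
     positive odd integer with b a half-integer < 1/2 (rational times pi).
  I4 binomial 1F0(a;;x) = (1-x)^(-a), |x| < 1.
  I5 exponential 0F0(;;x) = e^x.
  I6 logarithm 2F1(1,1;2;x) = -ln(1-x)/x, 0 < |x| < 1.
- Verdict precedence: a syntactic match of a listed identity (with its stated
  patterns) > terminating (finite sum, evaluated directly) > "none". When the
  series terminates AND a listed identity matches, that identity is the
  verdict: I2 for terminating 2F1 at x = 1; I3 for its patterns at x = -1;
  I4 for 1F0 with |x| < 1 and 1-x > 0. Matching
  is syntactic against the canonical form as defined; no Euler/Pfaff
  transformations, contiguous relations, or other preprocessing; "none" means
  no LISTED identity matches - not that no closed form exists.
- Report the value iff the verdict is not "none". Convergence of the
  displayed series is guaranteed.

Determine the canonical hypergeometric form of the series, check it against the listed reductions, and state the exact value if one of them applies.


Prefactor 11/5, argument -1: 2F1 with upper {-5/2, 3} over lower {13/2}. Verdict at x = -1: Kummer (I3) matches (x = -1; c = 13/2 equals 1+a-b for upper {-5/2, 3}: listed pattern). Hence: (7623/4096) * pi.

The tell: with t_0 = 11/5, the two k-th powers (C = 11/5) combine into one argument.
Consecutive-term ratio: r(k) = (-1) * (k-5/2) (k+3) / [(k+13/2) (k+1)] - poly over poly, x = (-1) from leading terms; C = 11/5 at k = 0.


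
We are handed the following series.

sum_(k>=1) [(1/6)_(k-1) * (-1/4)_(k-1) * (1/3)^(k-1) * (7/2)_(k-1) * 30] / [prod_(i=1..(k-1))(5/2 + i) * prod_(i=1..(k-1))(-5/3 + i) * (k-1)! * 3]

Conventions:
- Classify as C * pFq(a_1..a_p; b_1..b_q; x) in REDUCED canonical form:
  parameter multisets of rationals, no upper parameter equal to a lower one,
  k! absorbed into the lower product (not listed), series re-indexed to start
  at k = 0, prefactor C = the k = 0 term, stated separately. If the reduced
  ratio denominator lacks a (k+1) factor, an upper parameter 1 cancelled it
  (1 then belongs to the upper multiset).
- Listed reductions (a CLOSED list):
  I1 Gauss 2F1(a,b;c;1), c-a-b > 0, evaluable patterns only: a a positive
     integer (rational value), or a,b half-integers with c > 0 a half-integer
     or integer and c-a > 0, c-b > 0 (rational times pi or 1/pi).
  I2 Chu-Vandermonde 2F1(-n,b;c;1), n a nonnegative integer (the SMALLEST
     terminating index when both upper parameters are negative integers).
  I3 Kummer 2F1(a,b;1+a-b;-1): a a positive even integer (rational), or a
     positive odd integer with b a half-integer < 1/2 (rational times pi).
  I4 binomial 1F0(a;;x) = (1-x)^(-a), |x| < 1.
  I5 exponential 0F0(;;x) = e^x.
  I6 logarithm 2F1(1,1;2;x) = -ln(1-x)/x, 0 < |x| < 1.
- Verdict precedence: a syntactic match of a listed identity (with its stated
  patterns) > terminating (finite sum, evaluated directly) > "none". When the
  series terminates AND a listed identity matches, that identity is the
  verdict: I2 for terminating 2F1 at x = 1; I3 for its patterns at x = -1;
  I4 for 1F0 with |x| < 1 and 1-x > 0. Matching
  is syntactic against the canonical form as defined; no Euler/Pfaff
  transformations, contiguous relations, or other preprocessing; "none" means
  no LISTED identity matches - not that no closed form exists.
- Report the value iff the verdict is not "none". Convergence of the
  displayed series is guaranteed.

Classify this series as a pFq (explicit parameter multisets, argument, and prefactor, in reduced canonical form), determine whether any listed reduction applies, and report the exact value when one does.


Prefactor 10, argument 1/3: 2F1 with upper {-1/4, 1/6} over lower {-2/3}. Verdict: no listed reduction: x = 1/3 and upper {-1/4, 1/6} fail every I1-I6 pattern.

Key step: from the first term 10: the constant factors (C = 10, x = 1/3) combine into one prefactor.
Consecutive-term ratio: r(k) = (1/3) * (k-1/4) (k+1/6) / [(k-2/3) (k+1)] - rational in k, leading ratio (1/3); with t_0 = 10, classification follows.


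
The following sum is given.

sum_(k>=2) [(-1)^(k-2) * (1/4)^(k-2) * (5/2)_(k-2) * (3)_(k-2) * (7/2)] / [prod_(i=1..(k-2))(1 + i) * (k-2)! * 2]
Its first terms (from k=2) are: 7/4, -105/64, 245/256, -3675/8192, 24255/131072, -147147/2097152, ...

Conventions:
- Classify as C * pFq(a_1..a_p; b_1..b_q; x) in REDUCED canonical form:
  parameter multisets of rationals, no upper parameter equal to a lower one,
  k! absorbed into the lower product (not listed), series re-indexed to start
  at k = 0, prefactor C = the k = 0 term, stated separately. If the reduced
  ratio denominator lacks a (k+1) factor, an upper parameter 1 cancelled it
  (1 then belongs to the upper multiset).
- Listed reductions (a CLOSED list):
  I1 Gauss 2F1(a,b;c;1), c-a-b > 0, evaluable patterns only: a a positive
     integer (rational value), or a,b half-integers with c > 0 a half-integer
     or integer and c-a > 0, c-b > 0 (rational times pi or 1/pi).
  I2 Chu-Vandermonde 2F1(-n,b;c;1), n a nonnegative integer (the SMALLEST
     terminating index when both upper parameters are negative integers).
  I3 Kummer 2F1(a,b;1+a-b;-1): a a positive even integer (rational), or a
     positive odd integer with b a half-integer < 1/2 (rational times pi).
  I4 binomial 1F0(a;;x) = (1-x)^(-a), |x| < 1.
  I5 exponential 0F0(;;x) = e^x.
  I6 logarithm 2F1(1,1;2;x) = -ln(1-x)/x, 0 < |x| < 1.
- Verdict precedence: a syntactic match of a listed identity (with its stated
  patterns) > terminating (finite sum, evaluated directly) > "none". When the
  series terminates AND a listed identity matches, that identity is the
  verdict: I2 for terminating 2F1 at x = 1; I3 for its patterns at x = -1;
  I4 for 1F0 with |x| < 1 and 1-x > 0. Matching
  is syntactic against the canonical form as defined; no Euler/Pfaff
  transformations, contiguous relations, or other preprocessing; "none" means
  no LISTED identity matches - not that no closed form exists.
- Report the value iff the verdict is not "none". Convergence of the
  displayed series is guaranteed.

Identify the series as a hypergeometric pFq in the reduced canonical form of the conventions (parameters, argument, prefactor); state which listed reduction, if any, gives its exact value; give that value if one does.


First insight: x = (-1/4) and the (-1)^k factor (prefactor 7/4) folds into the argument's sign.
Ratio: r(k) = (-1/4) * (k+5/2) (k+3) / [(k+2) (k+1)] - rational in k. x = (-1/4); t_0 = 7/4; negate the roots.

The series (x = -1/4) is 2F1: upper {5/2, 3}, lower {2}, prefactor 7/4. Verdict: none here - no I1-I6 shape fits x = -1/4 with lower {2}.


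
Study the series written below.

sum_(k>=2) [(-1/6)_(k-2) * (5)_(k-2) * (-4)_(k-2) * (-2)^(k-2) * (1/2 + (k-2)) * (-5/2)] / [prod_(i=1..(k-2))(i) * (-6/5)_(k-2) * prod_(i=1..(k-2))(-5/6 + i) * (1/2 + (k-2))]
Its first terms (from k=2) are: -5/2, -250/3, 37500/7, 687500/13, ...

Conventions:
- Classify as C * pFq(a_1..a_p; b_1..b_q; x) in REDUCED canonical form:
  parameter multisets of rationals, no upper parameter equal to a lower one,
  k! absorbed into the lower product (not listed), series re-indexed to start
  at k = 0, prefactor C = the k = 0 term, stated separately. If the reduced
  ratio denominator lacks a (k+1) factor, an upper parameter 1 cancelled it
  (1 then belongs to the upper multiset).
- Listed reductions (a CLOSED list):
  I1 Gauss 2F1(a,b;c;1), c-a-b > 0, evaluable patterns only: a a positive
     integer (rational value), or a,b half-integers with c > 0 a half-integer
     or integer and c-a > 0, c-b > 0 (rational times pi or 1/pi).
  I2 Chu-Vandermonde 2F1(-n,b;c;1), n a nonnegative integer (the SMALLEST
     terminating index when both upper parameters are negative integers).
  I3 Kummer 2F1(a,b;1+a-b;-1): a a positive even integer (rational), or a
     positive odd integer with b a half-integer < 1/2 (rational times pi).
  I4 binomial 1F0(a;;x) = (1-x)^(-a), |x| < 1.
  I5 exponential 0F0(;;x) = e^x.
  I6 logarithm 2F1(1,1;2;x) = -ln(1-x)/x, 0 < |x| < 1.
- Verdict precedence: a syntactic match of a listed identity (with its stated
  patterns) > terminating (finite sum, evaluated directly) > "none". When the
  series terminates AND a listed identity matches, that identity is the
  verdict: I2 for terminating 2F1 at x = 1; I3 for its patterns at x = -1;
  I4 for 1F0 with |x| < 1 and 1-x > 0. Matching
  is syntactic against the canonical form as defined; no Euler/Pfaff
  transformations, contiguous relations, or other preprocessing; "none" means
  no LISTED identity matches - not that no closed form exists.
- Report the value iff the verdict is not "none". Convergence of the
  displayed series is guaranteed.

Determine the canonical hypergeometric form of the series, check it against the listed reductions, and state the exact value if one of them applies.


The series (x = -2) is 3F2: upper {-4, -1/6, 5}, lower {-6/5, 1/6}, prefactor -5/2. Verdict: terminating - upper -4 stops the sum at k = 4; the 5 terms are added exactly. Its exact value is 5082428695/31122.

First insight: x = (-2) and k + 1/2 divides numerator and denominator alike; C = -5/2 after cancelling.
Ratio: r(k) = (-2) * (k-4) (k-1/6) (k+5) / [(k-6/5) (k+1/6) (k+1)] - rational in k. x = (-2); t_0 = -5/2; negate the roots.


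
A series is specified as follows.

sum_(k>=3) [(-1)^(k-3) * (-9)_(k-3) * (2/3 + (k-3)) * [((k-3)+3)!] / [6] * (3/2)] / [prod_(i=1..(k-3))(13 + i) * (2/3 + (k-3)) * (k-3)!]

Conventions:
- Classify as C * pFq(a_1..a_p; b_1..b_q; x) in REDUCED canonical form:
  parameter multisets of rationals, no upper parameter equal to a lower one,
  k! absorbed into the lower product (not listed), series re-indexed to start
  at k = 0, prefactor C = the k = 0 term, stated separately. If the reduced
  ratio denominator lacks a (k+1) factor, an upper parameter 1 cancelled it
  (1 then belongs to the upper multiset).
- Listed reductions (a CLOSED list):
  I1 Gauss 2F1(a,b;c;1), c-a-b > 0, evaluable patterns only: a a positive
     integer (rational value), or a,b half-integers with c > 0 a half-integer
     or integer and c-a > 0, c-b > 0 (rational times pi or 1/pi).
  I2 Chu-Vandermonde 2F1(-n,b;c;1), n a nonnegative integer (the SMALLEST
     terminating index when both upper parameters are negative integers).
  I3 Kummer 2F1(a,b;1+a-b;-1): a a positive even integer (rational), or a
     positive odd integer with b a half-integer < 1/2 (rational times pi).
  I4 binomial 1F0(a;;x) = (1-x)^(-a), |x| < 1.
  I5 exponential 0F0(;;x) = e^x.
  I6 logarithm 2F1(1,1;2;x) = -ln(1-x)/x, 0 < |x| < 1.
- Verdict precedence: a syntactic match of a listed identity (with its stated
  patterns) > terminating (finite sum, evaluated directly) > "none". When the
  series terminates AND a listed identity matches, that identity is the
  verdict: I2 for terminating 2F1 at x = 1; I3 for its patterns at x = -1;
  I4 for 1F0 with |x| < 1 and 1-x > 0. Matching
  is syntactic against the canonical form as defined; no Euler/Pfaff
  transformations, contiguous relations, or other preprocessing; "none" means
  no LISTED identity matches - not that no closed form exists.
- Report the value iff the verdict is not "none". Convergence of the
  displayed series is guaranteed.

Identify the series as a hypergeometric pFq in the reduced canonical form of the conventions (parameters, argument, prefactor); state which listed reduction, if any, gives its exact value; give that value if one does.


Key observation: t_0 = 3/2 here, and k + 2/3 divides numerator and denominator alike; C = 3/2 after cancelling.
Ratio: r(k) = (-1) * (k-9) (k+4) / [(k+14) (k+1)] - poly over poly, x = (-1) from leading terms; C = 3/2 at k = 0.

This is 3/2 * 2F1(-9, 4; 14; -1) in reduced canonical form. Verdict (x = -1): Kummer (I3) applies (x = -1; c = 14 equals 1+a-b for upper {-9, 4}: listed pattern). Sum: 39/2.
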